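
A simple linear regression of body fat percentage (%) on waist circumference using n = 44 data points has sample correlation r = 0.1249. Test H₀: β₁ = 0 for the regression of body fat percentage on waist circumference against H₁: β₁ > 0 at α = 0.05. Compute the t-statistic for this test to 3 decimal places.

t = r·√(n − 2)/√(1 − r²) = 0.1249·√42/√0.9844 = 0.816.
df = n − 2 = 42.
One-sided p ≈ 0.2096, which is ≥ 0.05, so fail to reject H₀.
The data do not give significant evidence of a linear association between waist circumference and body fat percentage.

t = 0.816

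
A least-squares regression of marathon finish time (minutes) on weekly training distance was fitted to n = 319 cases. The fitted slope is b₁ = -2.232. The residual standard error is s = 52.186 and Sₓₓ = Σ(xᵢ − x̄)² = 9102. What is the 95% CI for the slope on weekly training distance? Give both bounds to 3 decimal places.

(-3.308, -1.156)

SE(b₁) = s/√Sₓₓ = 52.186/√9102 = 0.546998.
df = n − 2 = 317.
t* = t_{0.025, 317} = 1.967476.
Margin = t* × SE = 1.967476 × 0.546998 = 1.07620.
CI: -2.232 ± 1.07620 → (-3.308, -1.156).
With 95% confidence, each one-unit increase in weekly training distance is associated with a change of between -3.308 and -1.156 minutes in marathon finish time.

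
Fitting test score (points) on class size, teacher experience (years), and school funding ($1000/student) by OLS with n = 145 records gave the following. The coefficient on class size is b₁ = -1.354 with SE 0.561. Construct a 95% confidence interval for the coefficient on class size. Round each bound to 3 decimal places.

(-2.463, -0.245)

df = n − k − 1 = 145 − 3 − 1 = 141.
t* = t_{0.025, 141} = 1.976931.
Margin = t* × SE = 1.976931 × 0.561 = 1.10906.
CI: -1.354 ± 1.10906 → (-2.463, -0.245).
With 95% confidence, each one-unit increase in class size is associated with a change of between -2.463 and -0.245 points in test score, holding the other predictors fixed.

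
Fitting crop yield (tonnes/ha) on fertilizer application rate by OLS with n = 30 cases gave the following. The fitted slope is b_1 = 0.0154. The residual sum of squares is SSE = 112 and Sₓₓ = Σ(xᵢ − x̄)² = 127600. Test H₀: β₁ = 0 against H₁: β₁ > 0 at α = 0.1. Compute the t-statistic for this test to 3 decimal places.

MSE = SSE/(n − 2) = 112/28 = 4.
SE(b_1) = √(MSE/Sₓₓ) = √(4/127600) = 0.00559893.
t = 0.0154 / 0.00559893 = 2.751.
df = n − 2 = 28.
One-sided p ≈ 0.0052, which is < 0.1, so reject H₀.
There is evidence that the true slope on fertilizer application rate is positive.

t = 2.751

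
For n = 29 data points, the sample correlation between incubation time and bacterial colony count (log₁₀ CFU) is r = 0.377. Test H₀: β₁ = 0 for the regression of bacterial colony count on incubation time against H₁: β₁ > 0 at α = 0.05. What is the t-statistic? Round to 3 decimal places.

t = 2.115

t = r·√(n − 2)/√(1 − r²) = 0.377·√27/√0.857871 = 2.115.
df = n − 2 = 27.
One-sided p ≈ 0.0219, which is < 0.05, so reject H₀.
There is evidence of a linear association between incubation time and bacterial colony count.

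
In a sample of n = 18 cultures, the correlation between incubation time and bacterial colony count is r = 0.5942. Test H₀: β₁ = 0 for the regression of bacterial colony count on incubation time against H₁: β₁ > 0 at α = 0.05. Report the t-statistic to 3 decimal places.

t = r·√(n − 2)/√(1 − r²) = 0.5942·√16/√0.646926 = 2.955.
df = n − 2 = 16.
One-sided p ≈ 0.0047, which is < 0.05, so reject H₀.
There is evidence of a linear association between incubation time and bacterial colony count.

t = 2.955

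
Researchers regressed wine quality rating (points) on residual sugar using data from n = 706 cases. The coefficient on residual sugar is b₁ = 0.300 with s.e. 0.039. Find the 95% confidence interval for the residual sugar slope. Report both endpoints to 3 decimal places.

(0.223, 0.377)

df = n − 2 = 706 − 2 = 704.
t* = t_{0.025, 704} = 1.963339.
Margin = t* × SE = 1.963339 × 0.039 = 0.07657.
CI: 0.300 ± 0.07657 → (0.223, 0.377).
With 95% confidence, each one-unit increase in residual sugar is associated with a change of between 0.223 and 0.377 points in wine quality rating.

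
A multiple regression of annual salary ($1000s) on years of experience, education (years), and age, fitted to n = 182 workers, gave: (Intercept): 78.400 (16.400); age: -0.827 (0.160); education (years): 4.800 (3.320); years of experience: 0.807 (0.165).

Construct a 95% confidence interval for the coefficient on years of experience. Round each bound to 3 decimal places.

Read off: b = 0.807, SE = 0.165 for years of experience.
df = n − k − 1 = 182 − 3 − 1 = 178.
t* = t_{0.025, 178} = 1.973381.
Margin = t* × SE = 1.973381 × 0.165 = 0.32561.
CI: 0.807 ± 0.32561 → (0.481, 1.133).

(0.481, 1.133)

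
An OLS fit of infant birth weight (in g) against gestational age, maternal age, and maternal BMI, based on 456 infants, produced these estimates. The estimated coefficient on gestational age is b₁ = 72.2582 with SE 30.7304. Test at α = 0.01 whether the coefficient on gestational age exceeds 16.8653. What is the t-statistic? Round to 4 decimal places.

t = 1.8025

H₀: β₁ = 16.8653 vs H₁: β₁ > 16.8653.
t = (b₁ − β₁⁰)/SE = (72.2582 − 16.8653) / 30.7304 = 1.8025.
df = n − k − 1 = 456 − 3 − 1 = 452.
One-sided p ≈ 0.0361, which is ≥ 0.01, so fail to reject H₀.
The data do not give significant evidence that the true slope on gestational age exceeds 16.8653 g per unit, holding the other predictors fixed.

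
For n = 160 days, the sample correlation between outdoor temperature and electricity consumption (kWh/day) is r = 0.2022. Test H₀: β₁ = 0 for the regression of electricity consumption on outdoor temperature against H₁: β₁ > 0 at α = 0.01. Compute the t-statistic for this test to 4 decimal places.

t = 2.5952

t = r·√(n − 2)/√(1 − r²) = 0.2022·√158/√0.959115 = 2.5952.
df = n − 2 = 158.
One-sided p ≈ 0.0052, which is < 0.01, so reject H₀.
There is evidence of a linear association between outdoor temperature and electricity consumption.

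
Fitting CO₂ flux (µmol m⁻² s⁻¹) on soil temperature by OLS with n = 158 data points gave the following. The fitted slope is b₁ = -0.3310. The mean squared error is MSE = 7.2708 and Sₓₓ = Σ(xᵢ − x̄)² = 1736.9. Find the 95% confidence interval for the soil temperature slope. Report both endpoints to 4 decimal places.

SE(b₁) = √(MSE/Sₓₓ) = √(7.2708/1736.9) = 0.0646999.
df = n − 2 = 156.
t* = t_{0.025, 156} = 1.975288.
Margin = t* × SE = 1.975288 × 0.0646999 = 0.127801.
CI: -0.3310 ± 0.127801 → (-0.4588, -0.2032).
With 95% confidence, each one-unit increase in soil temperature is associated with a change of between -0.4588 and -0.2032 µmol m⁻² s⁻¹ in CO₂ flux.

(-0.4588, -0.2032)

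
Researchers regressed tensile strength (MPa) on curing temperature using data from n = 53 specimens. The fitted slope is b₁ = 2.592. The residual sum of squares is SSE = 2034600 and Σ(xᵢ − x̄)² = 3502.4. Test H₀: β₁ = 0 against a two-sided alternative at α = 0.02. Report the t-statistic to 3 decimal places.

t = 0.768

MSE = SSE/(n − 2) = 2034600/51 = 39894.1.
SE(b₁) = √(MSE/Sₓₓ) = √(39894.1/3502.4) = 3.37498.
t = 2.592 / 3.37498 = 0.768.
df = n − 2 = 51.
Two-sided p ≈ 0.4460, which is ≥ 0.02, so fail to reject H₀.
The data do not give significant evidence of an association between curing temperature and tensile strength.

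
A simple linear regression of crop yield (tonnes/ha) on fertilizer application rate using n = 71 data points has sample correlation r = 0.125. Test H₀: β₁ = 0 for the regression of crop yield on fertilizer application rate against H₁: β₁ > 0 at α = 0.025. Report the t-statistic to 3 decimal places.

t = r·√(n − 2)/√(1 − r²) = 0.125·√69/√0.984375 = 1.047.
df = n − 2 = 69.
One-sided p ≈ 0.1495, which is ≥ 0.025, so fail to reject H₀.
The data do not give significant evidence of a linear association between fertilizer application rate and crop yield.

t = 1.047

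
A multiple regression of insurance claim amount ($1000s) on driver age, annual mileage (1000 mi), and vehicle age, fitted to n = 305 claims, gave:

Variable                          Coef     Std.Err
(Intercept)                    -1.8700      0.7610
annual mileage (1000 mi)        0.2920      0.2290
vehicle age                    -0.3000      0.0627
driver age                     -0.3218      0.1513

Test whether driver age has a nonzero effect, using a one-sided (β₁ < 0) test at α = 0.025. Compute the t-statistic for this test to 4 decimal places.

Read off: b = -0.3218, SE = 0.1513 for driver age.
H₀: β₁ = 0 vs H₁: β₁ < 0.
t = -0.3218 / 0.1513 = -2.1269.
df = n − k − 1 = 305 − 3 − 1 = 301.
One-sided p ≈ 0.0171, which is < 0.025, so reject H₀.
There is evidence that the true slope on driver age is negative, holding the other predictors fixed.

t = -2.1269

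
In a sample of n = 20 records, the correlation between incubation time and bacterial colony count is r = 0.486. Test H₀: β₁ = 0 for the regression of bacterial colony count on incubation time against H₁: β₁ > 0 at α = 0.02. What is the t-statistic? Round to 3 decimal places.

t = r·√(n − 2)/√(1 − r²) = 0.486·√18/√0.763804 = 2.359.
df = n − 2 = 18.
One-sided p ≈ 0.0149, which is < 0.02, so reject H₀.
There is evidence of a linear association between incubation time and bacterial colony count.

t = 2.359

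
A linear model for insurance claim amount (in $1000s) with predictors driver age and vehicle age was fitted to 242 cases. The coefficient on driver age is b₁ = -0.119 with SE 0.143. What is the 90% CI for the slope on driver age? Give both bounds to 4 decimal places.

df = n − k − 1 = 242 − 2 − 1 = 239.
t* = t_{0.05, 239} = 1.651254.
Margin = t* × SE = 1.651254 × 0.143 = 0.236129.
CI: -0.119 ± 0.236129 → (-0.3551, 0.1171).
With 90% confidence, each one-unit increase in driver age is associated with a change of between -0.3551 and 0.1171 $1000s in insurance claim amount, holding the other predictors fixed.

(-0.3551, 0.1171)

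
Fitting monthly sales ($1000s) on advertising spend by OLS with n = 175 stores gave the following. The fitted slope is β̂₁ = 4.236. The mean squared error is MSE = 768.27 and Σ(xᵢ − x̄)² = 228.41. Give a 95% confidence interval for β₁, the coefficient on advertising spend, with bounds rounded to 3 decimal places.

SE(β̂₁) = √(MSE/Sₓₓ) = √(768.27/228.41) = 1.834.
df = n − 2 = 173.
t* = t_{0.025, 173} = 1.973771.
Margin = t* × SE = 1.973771 × 1.834 = 3.61990.
CI: 4.236 ± 3.61990 → (0.616, 7.856).
With 95% confidence, each one-unit increase in advertising spend is associated with a change of between 0.616 and 7.856 $1000s in monthly sales.

(0.616, 7.856)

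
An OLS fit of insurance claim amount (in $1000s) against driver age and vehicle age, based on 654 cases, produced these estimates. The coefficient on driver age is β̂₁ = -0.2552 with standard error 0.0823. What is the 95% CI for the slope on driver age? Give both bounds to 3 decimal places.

(-0.417, -0.094)

df = n − k − 1 = 654 − 2 − 1 = 651.
t* = t_{0.025, 651} = 1.963615.
Margin = t* × SE = 1.963615 × 0.0823 = 0.16161.
CI: -0.2552 ± 0.16161 → (-0.417, -0.094).
With 95% confidence, each one-unit increase in driver age is associated with a change of between -0.417 and -0.094 $1000s in insurance claim amount, holding the other predictors fixed.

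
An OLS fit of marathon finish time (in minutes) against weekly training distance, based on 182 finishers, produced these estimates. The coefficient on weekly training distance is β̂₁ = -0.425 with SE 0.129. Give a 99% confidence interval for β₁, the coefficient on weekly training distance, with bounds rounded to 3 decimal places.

(-0.761, -0.089)

df = n − 2 = 182 − 2 = 180.
t* = t_{0.005, 180} = 2.603418.
Margin = t* × SE = 2.603418 × 0.129 = 0.33584.
CI: -0.425 ± 0.33584 → (-0.761, -0.089).
With 99% confidence, each one-unit increase in weekly training distance is associated with a change of between -0.761 and -0.089 minutes in marathon finish time.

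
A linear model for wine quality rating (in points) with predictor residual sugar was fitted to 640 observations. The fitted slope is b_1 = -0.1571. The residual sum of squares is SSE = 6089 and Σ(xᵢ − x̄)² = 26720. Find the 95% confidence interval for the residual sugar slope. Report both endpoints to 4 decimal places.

(-0.1942, -0.1200)

MSE = SSE/(n − 2) = 6089/638 = 9.54389.
SE(b_1) = √(MSE/Sₓₓ) = √(9.54389/26720) = 0.0188992.
df = n − 2 = 638.
t* = t_{0.025, 638} = 1.963689.
Margin = t* × SE = 1.963689 × 0.0188992 = 0.037112.
CI: -0.1571 ± 0.037112 → (-0.1942, -0.1200).
With 95% confidence, each one-unit increase in residual sugar is associated with a change of between -0.1942 and -0.1200 points in wine quality rating.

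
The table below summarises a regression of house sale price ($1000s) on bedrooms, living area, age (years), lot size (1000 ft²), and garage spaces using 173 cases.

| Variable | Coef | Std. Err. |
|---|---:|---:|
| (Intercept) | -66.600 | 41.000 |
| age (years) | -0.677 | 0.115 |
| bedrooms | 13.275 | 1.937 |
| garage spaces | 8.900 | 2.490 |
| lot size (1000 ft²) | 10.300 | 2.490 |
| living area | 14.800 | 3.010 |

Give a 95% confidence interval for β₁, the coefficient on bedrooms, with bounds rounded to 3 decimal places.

Read off: b = 13.275, SE = 1.937 for bedrooms.
df = n − k − 1 = 173 − 5 − 1 = 167.
t* = t_{0.025, 167} = 1.974271.
Margin = t* × SE = 1.974271 × 1.937 = 3.82416.
CI: 13.275 ± 3.82416 → (9.451, 17.099).

(9.451, 17.099)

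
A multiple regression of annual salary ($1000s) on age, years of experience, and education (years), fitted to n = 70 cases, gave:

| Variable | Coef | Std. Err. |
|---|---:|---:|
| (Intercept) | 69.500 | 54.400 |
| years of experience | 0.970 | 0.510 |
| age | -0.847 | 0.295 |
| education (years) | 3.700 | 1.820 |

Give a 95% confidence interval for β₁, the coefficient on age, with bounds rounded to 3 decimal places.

Read off: b = -0.847, SE = 0.295 for age.
df = n − k − 1 = 70 − 3 − 1 = 66.
t* = t_{0.025, 66} = 1.996564.
Margin = t* × SE = 1.996564 × 0.295 = 0.58899.
CI: -0.847 ± 0.58899 → (-1.436, -0.258).

(-1.436, -0.258)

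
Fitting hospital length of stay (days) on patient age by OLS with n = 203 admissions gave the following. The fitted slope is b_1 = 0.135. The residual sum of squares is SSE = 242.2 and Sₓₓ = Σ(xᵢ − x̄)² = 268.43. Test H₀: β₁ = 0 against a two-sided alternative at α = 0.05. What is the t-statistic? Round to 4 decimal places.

t = 2.0149

MSE = SSE/(n − 2) = 242.2/201 = 1.20498.
SE(b_1) = √(MSE/Sₓₓ) = √(1.20498/268.43) = 0.0669998.
t = 0.135 / 0.0669998 = 2.0149.
df = n − 2 = 201.
Two-sided p ≈ 0.0452, which is < 0.05, so reject H₀.
There is evidence that patient age is associated with hospital length of stay.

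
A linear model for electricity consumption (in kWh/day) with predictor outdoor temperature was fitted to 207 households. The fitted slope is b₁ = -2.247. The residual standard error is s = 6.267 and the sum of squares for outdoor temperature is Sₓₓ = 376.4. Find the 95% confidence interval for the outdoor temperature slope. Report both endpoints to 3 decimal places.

SE(b₁) = s/√Sₓₓ = 6.267/√376.4 = 0.323024.
df = n − 2 = 205.
t* = t_{0.025, 205} = 1.971603.
Margin = t* × SE = 1.971603 × 0.323024 = 0.63688.
CI: -2.247 ± 0.63688 → (-2.884, -1.610).
With 95% confidence, each one-unit increase in outdoor temperature is associated with a change of between -2.884 and -1.610 kWh/day in electricity consumption.

(-2.884, -1.610)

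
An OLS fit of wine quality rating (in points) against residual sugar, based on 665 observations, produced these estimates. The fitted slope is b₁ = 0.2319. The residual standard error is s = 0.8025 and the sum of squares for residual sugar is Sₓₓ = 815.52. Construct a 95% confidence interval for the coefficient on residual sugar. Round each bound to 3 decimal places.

SE(b₁) = s/√Sₓₓ = 0.8025/√815.52 = 0.0281014.
df = n − 2 = 663.
t* = t_{0.025, 663} = 1.963549.
Margin = t* × SE = 1.963549 × 0.0281014 = 0.05518.
CI: 0.2319 ± 0.05518 → (0.177, 0.287).
With 95% confidence, each one-unit increase in residual sugar is associated with a change of between 0.177 and 0.287 points in wine quality rating.

(0.177, 0.287)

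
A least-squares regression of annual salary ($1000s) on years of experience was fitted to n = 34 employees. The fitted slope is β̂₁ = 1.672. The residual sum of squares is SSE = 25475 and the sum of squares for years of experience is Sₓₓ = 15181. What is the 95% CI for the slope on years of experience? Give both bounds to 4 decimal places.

(1.2055, 2.1385)

MSE = SSE/(n − 2) = 25475/32 = 796.094.
SE(β̂₁) = √(MSE/Sₓₓ) = √(796.094/15181) = 0.228998.
df = n − 2 = 32.
t* = t_{0.025, 32} = 2.036933.
Margin = t* × SE = 2.036933 × 0.228998 = 0.466454.
CI: 1.672 ± 0.466454 → (1.2055, 2.1385).
With 95% confidence, each one-unit increase in years of experience is associated with a change of between 1.2055 and 2.1385 $1000s in annual salary.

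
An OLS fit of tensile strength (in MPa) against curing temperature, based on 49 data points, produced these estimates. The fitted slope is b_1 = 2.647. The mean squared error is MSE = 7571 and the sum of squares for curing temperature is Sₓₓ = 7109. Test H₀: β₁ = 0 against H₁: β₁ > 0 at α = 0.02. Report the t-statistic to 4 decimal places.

SE(b_1) = √(MSE/Sₓₓ) = √(7571/7109) = 1.03198.
t = 2.647 / 1.03198 = 2.5650.
df = n − 2 = 47.
One-sided p ≈ 0.0068, which is < 0.02, so reject H₀.
There is evidence that the true slope on curing temperature is positive.

t = 2.5650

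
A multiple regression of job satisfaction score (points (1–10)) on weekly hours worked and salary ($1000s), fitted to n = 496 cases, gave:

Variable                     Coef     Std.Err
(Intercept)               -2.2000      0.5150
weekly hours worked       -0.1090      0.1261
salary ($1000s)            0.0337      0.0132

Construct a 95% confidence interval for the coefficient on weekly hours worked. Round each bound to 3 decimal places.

(-0.357, 0.139)

Read off: b = -0.1090, SE = 0.1261 for weekly hours worked.
df = n − k − 1 = 496 − 2 − 1 = 493.
t* = t_{0.025, 493} = 1.964788.
Margin = t* × SE = 1.964788 × 0.1261 = 0.24776.
CI: -0.1090 ± 0.24776 → (-0.357, 0.139).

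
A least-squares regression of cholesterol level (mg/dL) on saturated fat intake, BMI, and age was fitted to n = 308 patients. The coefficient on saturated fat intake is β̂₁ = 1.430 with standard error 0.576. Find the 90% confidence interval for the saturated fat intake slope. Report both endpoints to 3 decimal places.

df = n − k − 1 = 308 − 3 − 1 = 304.
t* = t_{0.05, 304} = 1.649881.
Margin = t* × SE = 1.649881 × 0.576 = 0.95033.
CI: 1.430 ± 0.95033 → (0.480, 2.380).
With 90% confidence, each one-unit increase in saturated fat intake is associated with a change of between 0.480 and 2.380 mg/dL in cholesterol level, holding the other predictors fixed.

(0.480, 2.380)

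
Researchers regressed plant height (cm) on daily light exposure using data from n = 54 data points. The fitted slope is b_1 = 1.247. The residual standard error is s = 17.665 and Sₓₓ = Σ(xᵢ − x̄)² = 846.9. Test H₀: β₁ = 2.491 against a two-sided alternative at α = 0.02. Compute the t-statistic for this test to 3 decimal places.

t = -2.049

SE(b_1) = s/√Sₓₓ = 17.665/√846.9 = 0.607012.
t = (1.247 − 2.491) / 0.607012 = -2.049.
df = n − 2 = 52.
Two-sided p ≈ 0.0455, which is ≥ 0.02, so fail to reject H₀.
The data are consistent with a true slope of 2.491 cm per unit of daily light exposure.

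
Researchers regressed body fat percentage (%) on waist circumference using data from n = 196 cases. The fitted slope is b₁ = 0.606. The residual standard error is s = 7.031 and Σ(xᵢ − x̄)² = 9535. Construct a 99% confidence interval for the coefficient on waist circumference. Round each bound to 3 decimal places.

(0.419, 0.793)

SE(b₁) = s/√Sₓₓ = 7.031/√9535 = 0.072004.
df = n − 2 = 194.
t* = t_{0.005, 194} = 2.601409.
Margin = t* × SE = 2.601409 × 0.072004 = 0.18731.
CI: 0.606 ± 0.18731 → (0.419, 0.793).
With 99% confidence, each one-unit increase in waist circumference is associated with a change of between 0.419 and 0.793 % in body fat percentage.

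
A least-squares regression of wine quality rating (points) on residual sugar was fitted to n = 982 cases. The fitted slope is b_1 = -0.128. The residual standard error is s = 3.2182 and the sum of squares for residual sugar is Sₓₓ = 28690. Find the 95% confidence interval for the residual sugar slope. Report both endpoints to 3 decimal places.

SE(b_1) = s/√Sₓₓ = 3.2182/√28690 = 0.0189997.
df = n − 2 = 980.
t* = t_{0.025, 980} = 1.962388.
Margin = t* × SE = 1.962388 × 0.0189997 = 0.03728.
CI: -0.128 ± 0.03728 → (-0.165, -0.091).
With 95% confidence, each one-unit increase in residual sugar is associated with a change of between -0.165 and -0.091 points in wine quality rating.

(-0.165, -0.091)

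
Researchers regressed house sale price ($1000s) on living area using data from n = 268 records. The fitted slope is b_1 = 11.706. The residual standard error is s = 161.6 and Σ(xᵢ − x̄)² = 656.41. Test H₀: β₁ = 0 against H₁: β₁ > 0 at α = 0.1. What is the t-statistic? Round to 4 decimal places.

SE(b_1) = s/√Sₓₓ = 161.6/√656.41 = 6.30745.
t = 11.706 / 6.30745 = 1.8559.
df = n − 2 = 266.
One-sided p ≈ 0.0323, which is < 0.1, so reject H₀.
There is evidence that the true slope on living area is positive.

t = 1.8559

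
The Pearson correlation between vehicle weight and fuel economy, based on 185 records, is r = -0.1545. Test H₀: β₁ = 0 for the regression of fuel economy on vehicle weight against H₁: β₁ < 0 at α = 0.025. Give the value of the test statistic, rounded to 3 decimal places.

t = -2.115

t = r·√(n − 2)/√(1 − r²) = -0.1545·√183/√0.97613 = -2.115.
df = n − 2 = 183.
One-sided p ≈ 0.0179, which is < 0.025, so reject H₀.
There is evidence of a linear association between vehicle weight and fuel economy.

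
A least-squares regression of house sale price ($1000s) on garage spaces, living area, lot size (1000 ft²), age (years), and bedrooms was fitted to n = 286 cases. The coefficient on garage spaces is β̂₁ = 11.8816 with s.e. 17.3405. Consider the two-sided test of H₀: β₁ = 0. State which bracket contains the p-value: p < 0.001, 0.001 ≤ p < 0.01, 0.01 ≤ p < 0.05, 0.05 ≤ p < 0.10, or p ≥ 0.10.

t = 11.8816 / 17.3405 = 0.685.
df = n − k − 1 = 286 − 5 − 1 = 280.
Two-sided p = 2·P(T_{280} > |t|) ≈ 0.4938.
So p ≥ 0.10.

p ≥ 0.10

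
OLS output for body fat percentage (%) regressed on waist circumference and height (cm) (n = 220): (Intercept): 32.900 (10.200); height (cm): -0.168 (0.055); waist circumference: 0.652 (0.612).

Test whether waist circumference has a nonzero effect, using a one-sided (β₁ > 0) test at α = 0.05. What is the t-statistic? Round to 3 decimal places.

Read off: b = 0.652, SE = 0.612 for waist circumference.
H₀: β₁ = 0 vs H₁: β₁ > 0.
t = 0.652 / 0.612 = 1.065.
df = n − k − 1 = 220 − 2 − 1 = 217.
One-sided p ≈ 0.1439, which is ≥ 0.05, so fail to reject H₀.
The data do not give significant evidence that the true slope on waist circumference is positive, holding the other predictors fixed.

t = 1.065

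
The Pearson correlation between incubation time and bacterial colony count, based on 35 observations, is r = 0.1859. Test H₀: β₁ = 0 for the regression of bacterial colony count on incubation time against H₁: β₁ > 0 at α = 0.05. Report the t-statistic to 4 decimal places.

t = 1.0869

t = r·√(n − 2)/√(1 − r²) = 0.1859·√33/√0.965441 = 1.0869.
df = n − 2 = 33.
One-sided p ≈ 0.1425, which is ≥ 0.05, so fail to reject H₀.
The data do not give significant evidence of a linear association between incubation time and bacterial colony count.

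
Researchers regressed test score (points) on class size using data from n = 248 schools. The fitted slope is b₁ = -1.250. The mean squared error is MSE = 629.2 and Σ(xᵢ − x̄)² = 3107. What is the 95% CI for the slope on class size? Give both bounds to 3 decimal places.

(-2.136, -0.364)

SE(b₁) = √(MSE/Sₓₓ) = √(629.2/3107) = 0.450012.
df = n − 2 = 246.
t* = t_{0.025, 246} = 1.969654.
Margin = t* × SE = 1.969654 × 0.450012 = 0.88637.
CI: -1.250 ± 0.88637 → (-2.136, -0.364).
With 95% confidence, each one-unit increase in class size is associated with a change of between -2.136 and -0.364 points in test score.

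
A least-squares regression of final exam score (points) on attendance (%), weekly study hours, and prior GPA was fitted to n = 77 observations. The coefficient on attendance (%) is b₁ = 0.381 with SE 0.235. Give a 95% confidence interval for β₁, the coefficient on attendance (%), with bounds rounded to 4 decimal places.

(-0.0874, 0.8494)

df = n − k − 1 = 77 − 3 − 1 = 73.
t* = t_{0.025, 73} = 1.992997.
Margin = t* × SE = 1.992997 × 0.235 = 0.468354.
CI: 0.381 ± 0.468354 → (-0.0874, 0.8494).
With 95% confidence, each one-unit increase in attendance (%) is associated with a change of between -0.0874 and 0.8494 points in final exam score, holding the other predictors fixed.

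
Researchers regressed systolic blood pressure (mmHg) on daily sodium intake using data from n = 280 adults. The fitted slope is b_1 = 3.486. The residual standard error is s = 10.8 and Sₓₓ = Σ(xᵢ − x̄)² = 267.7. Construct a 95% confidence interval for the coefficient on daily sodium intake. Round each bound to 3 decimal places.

(2.187, 4.785)

SE(b_1) = s/√Sₓₓ = 10.8/√267.7 = 0.660085.
df = n − 2 = 278.
t* = t_{0.025, 278} = 1.968534.
Margin = t* × SE = 1.968534 × 0.660085 = 1.29940.
CI: 3.486 ± 1.29940 → (2.187, 4.785).
With 95% confidence, each one-unit increase in daily sodium intake is associated with a change of between 2.187 and 4.785 mmHg in systolic blood pressure.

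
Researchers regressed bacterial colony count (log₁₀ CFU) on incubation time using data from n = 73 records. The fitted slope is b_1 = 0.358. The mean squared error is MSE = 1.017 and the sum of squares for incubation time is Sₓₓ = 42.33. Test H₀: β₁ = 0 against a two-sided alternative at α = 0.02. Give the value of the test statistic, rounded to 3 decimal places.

SE(b_1) = √(MSE/Sₓₓ) = √(1.017/42.33) = 0.155002.
t = 0.358 / 0.155002 = 2.310.
df = n − 2 = 71.
Two-sided p ≈ 0.0238, which is ≥ 0.02, so fail to reject H₀.
The data do not give significant evidence of an association between incubation time and bacterial colony count.

t = 2.310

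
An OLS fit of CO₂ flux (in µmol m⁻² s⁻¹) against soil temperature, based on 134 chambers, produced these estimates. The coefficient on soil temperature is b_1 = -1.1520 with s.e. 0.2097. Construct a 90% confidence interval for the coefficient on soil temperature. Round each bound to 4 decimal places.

df = n − 2 = 134 − 2 = 132.
t* = t_{0.05, 132} = 1.656479.
Margin = t* × SE = 1.656479 × 0.2097 = 0.347364.
CI: -1.1520 ± 0.347364 → (-1.4994, -0.8046).
With 90% confidence, each one-unit increase in soil temperature is associated with a change of between -1.4994 and -0.8046 µmol m⁻² s⁻¹ in CO₂ flux.

(-1.4994, -0.8046)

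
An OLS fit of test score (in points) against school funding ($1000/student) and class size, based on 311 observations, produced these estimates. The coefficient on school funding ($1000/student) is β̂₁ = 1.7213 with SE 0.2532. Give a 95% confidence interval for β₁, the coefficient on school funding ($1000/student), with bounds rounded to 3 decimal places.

df = n − k − 1 = 311 − 2 − 1 = 308.
t* = t_{0.025, 308} = 1.967696.
Margin = t* × SE = 1.967696 × 0.2532 = 0.49822.
CI: 1.7213 ± 0.49822 → (1.223, 2.220).
With 95% confidence, each one-unit increase in school funding ($1000/student) is associated with a change of between 1.223 and 2.220 points in test score, holding the other predictors fixed.

(1.223, 2.220)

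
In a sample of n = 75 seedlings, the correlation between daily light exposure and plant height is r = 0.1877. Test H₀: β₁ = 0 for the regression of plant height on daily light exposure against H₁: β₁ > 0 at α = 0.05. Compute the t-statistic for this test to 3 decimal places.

t = 1.633

t = r·√(n − 2)/√(1 − r²) = 0.1877·√73/√0.964769 = 1.633.
df = n − 2 = 73.
One-sided p ≈ 0.0534, which is ≥ 0.05, so fail to reject H₀.
The data do not give significant evidence of a linear association between daily light exposure and plant height.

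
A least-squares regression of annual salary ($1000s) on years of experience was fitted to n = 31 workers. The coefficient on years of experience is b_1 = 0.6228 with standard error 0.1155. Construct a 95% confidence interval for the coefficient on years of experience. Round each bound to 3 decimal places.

df = n − 2 = 31 − 2 = 29.
t* = t_{0.025, 29} = 2.04523.
Margin = t* × SE = 2.04523 × 0.1155 = 0.23622.
CI: 0.6228 ± 0.23622 → (0.387, 0.859).
With 95% confidence, each one-unit increase in years of experience is associated with a change of between 0.387 and 0.859 $1000s in annual salary.

(0.387, 0.859)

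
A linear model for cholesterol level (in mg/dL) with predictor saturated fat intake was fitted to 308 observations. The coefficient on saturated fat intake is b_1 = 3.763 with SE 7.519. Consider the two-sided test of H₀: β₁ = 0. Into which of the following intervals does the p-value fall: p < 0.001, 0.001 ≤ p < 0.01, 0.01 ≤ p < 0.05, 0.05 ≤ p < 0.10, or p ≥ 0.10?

p ≥ 0.10

t = 3.763 / 7.519 = 0.500.
df = n − 2 = 308 − 2 = 306.
Two-sided p = 2·P(T_{306} > |t|) ≈ 0.6171.
So p ≥ 0.10.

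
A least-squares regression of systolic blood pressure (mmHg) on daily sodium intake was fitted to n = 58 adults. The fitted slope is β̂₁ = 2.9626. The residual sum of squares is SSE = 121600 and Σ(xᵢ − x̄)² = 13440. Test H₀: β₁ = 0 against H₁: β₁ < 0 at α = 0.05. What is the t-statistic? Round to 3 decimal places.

MSE = SSE/(n − 2) = 121600/56 = 2171.43.
SE(β̂₁) = √(MSE/Sₓₓ) = √(2171.43/13440) = 0.401951.
t = 2.9626 / 0.401951 = 7.371.
df = n − 2 = 56.
One-sided p ≈ 1.0000, which is ≥ 0.05, so fail to reject H₀.
The data do not give significant evidence that the true slope on daily sodium intake is negative.

t = 7.371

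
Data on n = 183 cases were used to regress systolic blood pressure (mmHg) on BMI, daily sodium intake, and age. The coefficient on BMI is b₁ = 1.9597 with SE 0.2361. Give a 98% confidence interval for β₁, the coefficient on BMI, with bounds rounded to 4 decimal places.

(1.4055, 2.5139)

df = n − k − 1 = 183 − 3 − 1 = 179.
t* = t_{0.01, 179} = 2.34736.
Margin = t* × SE = 2.34736 × 0.2361 = 0.554212.
CI: 1.9597 ± 0.554212 → (1.4055, 2.5139).
With 98% confidence, each one-unit increase in BMI is associated with a change of between 1.4055 and 2.5139 mmHg in systolic blood pressure, holding the other predictors fixed.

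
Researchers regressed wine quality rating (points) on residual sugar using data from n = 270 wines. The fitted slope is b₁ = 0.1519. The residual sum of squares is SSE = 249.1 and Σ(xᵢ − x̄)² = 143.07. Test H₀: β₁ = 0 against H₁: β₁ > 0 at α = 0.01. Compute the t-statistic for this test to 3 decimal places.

MSE = SSE/(n − 2) = 249.1/268 = 0.929478.
SE(b₁) = √(MSE/Sₓₓ) = √(0.929478/143.07) = 0.0806019.
t = 0.1519 / 0.0806019 = 1.885.
df = n − 2 = 268.
One-sided p ≈ 0.0303, which is ≥ 0.01, so fail to reject H₀.
The data do not give significant evidence that the true slope on residual sugar is positive.

t = 1.885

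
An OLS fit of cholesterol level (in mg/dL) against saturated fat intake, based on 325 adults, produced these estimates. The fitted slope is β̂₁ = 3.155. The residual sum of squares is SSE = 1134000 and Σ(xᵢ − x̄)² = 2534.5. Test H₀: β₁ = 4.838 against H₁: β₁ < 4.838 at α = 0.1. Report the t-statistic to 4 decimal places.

t = -1.4300

MSE = SSE/(n − 2) = 1134000/323 = 3510.84.
SE(β̂₁) = √(MSE/Sₓₓ) = √(3510.84/2534.5) = 1.17695.
t = (3.155 − 4.838) / 1.17695 = -1.4300.
df = n − 2 = 323.
One-sided p ≈ 0.0768, which is < 0.1, so reject H₀.
There is evidence that the true slope on saturated fat intake is below 4.838 mg/dL per unit.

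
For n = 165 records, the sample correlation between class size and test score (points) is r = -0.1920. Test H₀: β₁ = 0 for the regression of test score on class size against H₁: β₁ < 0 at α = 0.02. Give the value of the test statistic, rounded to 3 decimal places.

t = -2.498

t = r·√(n − 2)/√(1 − r²) = -0.1920·√163/√0.963136 = -2.498.
df = n − 2 = 163.
One-sided p ≈ 0.0067, which is < 0.02, so reject H₀.
There is evidence of a linear association between class size and test score.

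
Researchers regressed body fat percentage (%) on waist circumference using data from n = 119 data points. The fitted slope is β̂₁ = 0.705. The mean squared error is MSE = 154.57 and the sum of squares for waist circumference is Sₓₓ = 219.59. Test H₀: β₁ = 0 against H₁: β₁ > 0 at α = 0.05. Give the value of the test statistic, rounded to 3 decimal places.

SE(β̂₁) = √(MSE/Sₓₓ) = √(154.57/219.59) = 0.838989.
t = 0.705 / 0.838989 = 0.840.
df = n − 2 = 117.
One-sided p ≈ 0.2012, which is ≥ 0.05, so fail to reject H₀.
The data do not give significant evidence that the true slope on waist circumference is positive.

t = 0.840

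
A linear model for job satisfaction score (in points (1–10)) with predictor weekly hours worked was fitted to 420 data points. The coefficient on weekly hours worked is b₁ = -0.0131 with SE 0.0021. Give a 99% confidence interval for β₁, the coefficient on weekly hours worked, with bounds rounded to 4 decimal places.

df = n − 2 = 420 − 2 = 418.
t* = t_{0.005, 418} = 2.587642.
Margin = t* × SE = 2.587642 × 0.0021 = 0.005434.
CI: -0.0131 ± 0.005434 → (-0.0185, -0.0077).
With 99% confidence, each one-unit increase in weekly hours worked is associated with a change of between -0.0185 and -0.0077 points (1–10) in job satisfaction score.

(-0.0185, -0.0077)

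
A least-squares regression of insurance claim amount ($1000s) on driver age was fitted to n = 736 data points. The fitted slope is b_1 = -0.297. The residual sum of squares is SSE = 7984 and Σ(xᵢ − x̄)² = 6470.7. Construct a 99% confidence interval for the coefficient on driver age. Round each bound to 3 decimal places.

MSE = SSE/(n − 2) = 7984/734 = 10.8774.
SE(b_1) = √(MSE/Sₓₓ) = √(10.8774/6470.7) = 0.0410003.
df = n − 2 = 734.
t* = t_{0.005, 734} = 2.582544.
Margin = t* × SE = 2.582544 × 0.0410003 = 0.10588.
CI: -0.297 ± 0.10588 → (-0.403, -0.191).
With 99% confidence, each one-unit increase in driver age is associated with a change of between -0.403 and -0.191 $1000s in insurance claim amount.

(-0.403, -0.191)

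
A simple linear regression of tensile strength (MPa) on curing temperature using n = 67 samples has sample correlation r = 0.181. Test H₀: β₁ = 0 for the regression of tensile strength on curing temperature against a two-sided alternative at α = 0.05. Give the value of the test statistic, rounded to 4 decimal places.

t = r·√(n − 2)/√(1 − r²) = 0.181·√65/√0.967239 = 1.4838.
df = n − 2 = 65.
Two-sided p ≈ 0.1427, which is ≥ 0.05, so fail to reject H₀.
The data do not give significant evidence of a linear association between curing temperature and tensile strength.

t = 1.4838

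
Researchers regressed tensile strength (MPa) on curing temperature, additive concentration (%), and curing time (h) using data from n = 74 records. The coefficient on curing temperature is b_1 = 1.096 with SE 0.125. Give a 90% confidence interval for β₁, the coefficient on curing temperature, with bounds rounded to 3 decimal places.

(0.888, 1.304)

df = n − k − 1 = 74 − 3 − 1 = 70.
t* = t_{0.05, 70} = 1.666914.
Margin = t* × SE = 1.666914 × 0.125 = 0.20836.
CI: 1.096 ± 0.20836 → (0.888, 1.304).
With 90% confidence, each one-unit increase in curing temperature is associated with a change of between 0.888 and 1.304 MPa in tensile strength, holding the other predictors fixed.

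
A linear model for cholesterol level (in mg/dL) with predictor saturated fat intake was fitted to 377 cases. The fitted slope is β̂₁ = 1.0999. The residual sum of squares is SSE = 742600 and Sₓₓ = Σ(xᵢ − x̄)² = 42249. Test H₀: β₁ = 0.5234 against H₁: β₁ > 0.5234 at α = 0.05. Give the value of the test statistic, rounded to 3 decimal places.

t = 2.663

MSE = SSE/(n − 2) = 742600/375 = 1980.27.
SE(β̂₁) = √(MSE/Sₓₓ) = √(1980.27/42249) = 0.216498.
t = (1.0999 − 0.5234) / 0.216498 = 2.663.
df = n − 2 = 375.
One-sided p ≈ 0.0040, which is < 0.05, so reject H₀.
There is evidence that the true slope on saturated fat intake exceeds 0.5234 mg/dL per unit.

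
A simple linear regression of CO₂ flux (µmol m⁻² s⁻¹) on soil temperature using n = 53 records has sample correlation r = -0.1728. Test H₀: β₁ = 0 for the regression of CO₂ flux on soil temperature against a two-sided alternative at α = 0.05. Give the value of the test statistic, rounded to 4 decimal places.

t = -1.2529

t = r·√(n − 2)/√(1 − r²) = -0.1728·√51/√0.97014 = -1.2529.
df = n − 2 = 51.
Two-sided p ≈ 0.2160, which is ≥ 0.05, so fail to reject H₀.
The data do not give significant evidence of a linear association between soil temperature and CO₂ flux.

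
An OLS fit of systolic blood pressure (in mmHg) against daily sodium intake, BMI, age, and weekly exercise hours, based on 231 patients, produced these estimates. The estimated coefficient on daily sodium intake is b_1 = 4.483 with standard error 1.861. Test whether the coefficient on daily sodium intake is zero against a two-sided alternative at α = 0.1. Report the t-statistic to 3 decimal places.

t = 2.409

H₀: β₁ = 0 vs H₁: β₁ ≠ 0.
t = (b_1 − β₁⁰)/SE = 4.483 / 1.861 = 2.409.
df = n − k − 1 = 231 − 4 − 1 = 226.
Two-sided p ≈ 0.0168, which is < 0.1, so reject H₀.
There is evidence that daily sodium intake is associated with systolic blood pressure, holding the other predictors fixed.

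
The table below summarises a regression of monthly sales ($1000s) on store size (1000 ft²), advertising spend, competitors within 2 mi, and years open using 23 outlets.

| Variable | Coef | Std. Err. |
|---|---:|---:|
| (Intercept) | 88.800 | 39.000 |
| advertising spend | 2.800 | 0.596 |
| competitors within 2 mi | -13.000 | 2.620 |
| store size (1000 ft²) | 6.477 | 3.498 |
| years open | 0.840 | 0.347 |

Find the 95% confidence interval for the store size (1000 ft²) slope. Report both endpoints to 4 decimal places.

Read off: b = 6.477, SE = 3.498 for store size (1000 ft²).
df = n − k − 1 = 23 − 4 − 1 = 18.
t* = t_{0.025, 18} = 2.100922.
Margin = t* × SE = 2.100922 × 3.498 = 7.349025.
CI: 6.477 ± 7.349025 → (-0.8720, 13.8260).

(-0.8720, 13.8260)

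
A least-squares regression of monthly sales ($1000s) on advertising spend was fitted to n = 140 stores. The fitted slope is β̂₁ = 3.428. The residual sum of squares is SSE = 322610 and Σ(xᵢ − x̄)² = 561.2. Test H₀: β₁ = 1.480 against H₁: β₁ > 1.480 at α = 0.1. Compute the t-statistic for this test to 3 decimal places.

t = 0.954

MSE = SSE/(n − 2) = 322610/138 = 2337.75.
SE(β̂₁) = √(MSE/Sₓₓ) = √(2337.75/561.2) = 2.04099.
t = (3.428 − 1.480) / 2.04099 = 0.954.
df = n − 2 = 138.
One-sided p ≈ 0.1708, which is ≥ 0.1, so fail to reject H₀.
The data do not give significant evidence that the true slope on advertising spend exceeds 1.480 $1000s per unit.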